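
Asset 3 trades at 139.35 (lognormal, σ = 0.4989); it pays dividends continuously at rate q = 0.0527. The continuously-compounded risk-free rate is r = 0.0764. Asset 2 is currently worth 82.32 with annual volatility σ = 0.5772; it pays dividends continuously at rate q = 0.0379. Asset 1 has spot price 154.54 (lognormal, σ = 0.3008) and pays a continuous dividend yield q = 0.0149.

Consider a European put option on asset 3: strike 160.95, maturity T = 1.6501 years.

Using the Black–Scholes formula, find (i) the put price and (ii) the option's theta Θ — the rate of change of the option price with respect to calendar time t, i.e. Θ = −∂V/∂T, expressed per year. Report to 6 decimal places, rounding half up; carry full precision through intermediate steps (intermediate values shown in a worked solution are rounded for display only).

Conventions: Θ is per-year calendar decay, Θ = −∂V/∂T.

price = 41.396344
Θ = -5.287761

σ√T = 0.4989·√1.6501 = 0.640868
d₁ = (ln(S/K) + (r−q+σ²/2)T) / (σ√T) = (ln(139.35/160.95) + (0.0764−0.0527+0.4989²/2)·1.6501) / 0.640868 = (-0.144105 + 0.244463) / 0.640868 = 0.156597
d₂ = d₁ − σ√T = 0.156597 − 0.640868 = -0.484271
e^{−rT} = 0.881555
e^{−qT} = 0.916714
N(−d₁) = 0.437781,  N(−d₂) = 0.685903
Put price V = K·e^{−rT}·N(−d₂) − S·e^{−qT}·N(−d₁) = 97.320259 − 55.923915 = 41.396344
φ(d₁) = (1/√(2π))·e^{−d₁²/2} = 0.394081
Θ = −S·e^{−qT}·φ(d₁)·σ/(2√T) − q·S·e^{−qT}·N(−d₁) + r·K·e^{−rT}·N(−d₂) = −9.775838 − 2.947190 + 7.435268 = -5.287761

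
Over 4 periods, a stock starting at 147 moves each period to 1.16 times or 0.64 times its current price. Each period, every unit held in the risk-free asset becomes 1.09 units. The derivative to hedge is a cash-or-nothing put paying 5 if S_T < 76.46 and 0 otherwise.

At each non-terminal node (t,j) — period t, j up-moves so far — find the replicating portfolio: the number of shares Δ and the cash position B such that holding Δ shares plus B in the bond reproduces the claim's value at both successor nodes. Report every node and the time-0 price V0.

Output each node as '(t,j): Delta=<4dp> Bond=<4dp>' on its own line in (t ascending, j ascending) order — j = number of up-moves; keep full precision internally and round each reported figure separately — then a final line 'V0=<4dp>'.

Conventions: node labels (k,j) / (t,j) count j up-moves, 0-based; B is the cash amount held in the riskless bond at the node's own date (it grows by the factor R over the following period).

(0,0): Delta=-0.0024 Bond=0.3804
(1,0): Delta=-0.0200 Bond=2.0766
(1,1): Delta=-0.0009 Bond=0.1561
(2,0): Delta=-0.1268 Bond=8.6907
(2,1): Delta=-0.0109 Bond=1.2638
(2,2): Delta=0.0000 Bond=0.0000
(3,0): Delta=0.0000 Bond=4.5872
(3,1): Delta=-0.1377 Bond=10.2329
(3,2): Delta=0.0000 Bond=0.0000
(3,3): Delta=0.0000 Bond=0.0000
V0=0.0311

No-arbitrage ⇒ martingale measure with p* = (R−d)/(u−d) = 0.8654.
Terminal payoffs: V(4,0)=5.0000, V(4,1)=5.0000, V(4,2)=0.0000, V(4,3)=0.0000, V(4,4)=0.0000
(3,0): S=38.5352. Δ = (V_up−V_dn)/(S_up−S_dn) = (5.0000−5.0000)/(44.7008−24.6625) = 0.0000. V = [p*·5.0000 + (1−p*)·5.0000]/1.09 = 4.5872. B = V − Δ·S = 4.5872.
(3,1): S=69.8450. Δ = (V_up−V_dn)/(S_up−S_dn) = (0.0000−5.0000)/(81.0202−44.7008) = -0.1377. V = [p*·0.0000 + (1−p*)·5.0000]/1.09 = 0.6175. B = V − Δ·S = 10.2329.
(3,2): S=126.5940. Δ = (V_up−V_dn)/(S_up−S_dn) = (0.0000−0.0000)/(146.8491−81.0202) = 0.0000. V = [p*·0.0000 + (1−p*)·0.0000]/1.09 = 0.0000. B = V − Δ·S = 0.0000.
(3,3): S=229.4517. Δ = (V_up−V_dn)/(S_up−S_dn) = (0.0000−0.0000)/(266.1640−146.8491) = 0.0000. V = [p*·0.0000 + (1−p*)·0.0000]/1.09 = 0.0000. B = V − Δ·S = 0.0000.
(2,0): S=60.2112. Δ = (V_up−V_dn)/(S_up−S_dn) = (0.6175−4.5872)/(69.8450−38.5352) = -0.1268. V = [p*·0.6175 + (1−p*)·4.5872]/1.09 = 1.0568. B = V − Δ·S = 8.6907.
(2,1): S=109.1328. Δ = (V_up−V_dn)/(S_up−S_dn) = (0.0000−0.6175)/(126.5940−69.8450) = -0.0109. V = [p*·0.0000 + (1−p*)·0.6175]/1.09 = 0.0763. B = V − Δ·S = 1.2638.
(2,2): S=197.8032. Δ = (V_up−V_dn)/(S_up−S_dn) = (0.0000−0.0000)/(229.4517−126.5940) = 0.0000. V = [p*·0.0000 + (1−p*)·0.0000]/1.09 = 0.0000. B = V − Δ·S = 0.0000.
(1,0): S=94.0800. Δ = (V_up−V_dn)/(S_up−S_dn) = (0.0763−1.0568)/(109.1328−60.2112) = -0.0200. V = [p*·0.0763 + (1−p*)·1.0568]/1.09 = 0.1911. B = V − Δ·S = 2.0766.
(1,1): S=170.5200. Δ = (V_up−V_dn)/(S_up−S_dn) = (0.0000−0.0763)/(197.8032−109.1328) = -0.0009. V = [p*·0.0000 + (1−p*)·0.0763]/1.09 = 0.0094. B = V − Δ·S = 0.1561.
(0,0): S=147.0000. Δ = (V_up−V_dn)/(S_up−S_dn) = (0.0094−0.1911)/(170.5200−94.0800) = -0.0024. V = [p*·0.0094 + (1−p*)·0.1911]/1.09 = 0.0311. B = V − Δ·S = 0.3804.
As a check, the time-0 holding Δ(0,0)·S0 + B(0,0) comes to 0.0311 — exactly V0.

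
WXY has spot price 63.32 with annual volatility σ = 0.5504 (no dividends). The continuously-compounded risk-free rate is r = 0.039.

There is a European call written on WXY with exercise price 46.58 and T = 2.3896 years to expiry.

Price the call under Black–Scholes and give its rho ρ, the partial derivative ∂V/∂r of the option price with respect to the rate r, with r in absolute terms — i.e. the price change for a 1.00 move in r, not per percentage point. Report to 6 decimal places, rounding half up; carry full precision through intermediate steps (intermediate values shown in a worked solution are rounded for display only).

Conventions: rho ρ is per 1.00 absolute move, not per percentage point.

σ√T = 0.5504·√2.3896 = 0.850827
d₁ = (ln(S/K) + (r+σ²/2)T) / (σ√T) = (ln(63.32/46.58) + (0.039+0.5504²/2)·2.3896) / 0.850827 = (0.307030 + 0.455147) / 0.850827 = 0.895808
d₂ = d₁ − σ√T = 0.895808 − 0.850827 = 0.044982
e^{−rT} = 0.911016
N(d₁) = 0.814822,  N(d₂) = 0.517939
Call price V = S·N(d₁) − K·e^{−rT}·N(d₂) = 51.594552 − 21.978815 = 29.615737
ρ = K·T·e^{−rT}·N(d₂) = 52.520575

price = 29.615737
ρ = 52.520575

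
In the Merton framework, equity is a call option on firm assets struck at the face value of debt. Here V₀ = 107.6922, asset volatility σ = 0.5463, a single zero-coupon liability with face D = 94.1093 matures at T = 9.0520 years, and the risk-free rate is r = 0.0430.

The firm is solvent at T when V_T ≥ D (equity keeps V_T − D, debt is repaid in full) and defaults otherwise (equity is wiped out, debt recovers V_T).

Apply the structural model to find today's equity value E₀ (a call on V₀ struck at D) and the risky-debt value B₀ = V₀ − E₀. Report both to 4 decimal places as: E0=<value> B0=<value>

E0=74.4070 B0=33.2852

With assets at 107.6922 and a single debt payment of 94.1093 at 9.0520 years:
d₁ = [ln(V₀/D) + (r + σ²/2)T] / (σ√T)
   = [ln(107.6922/94.1093) + (0.0430 + 0.5·0.5463²)·9.0520] / (0.5463·√9.0520)
   = [0.134820 + 1.739992] / 1.643628 = 1.140655
d₂ = d₁ − σ√T = 1.140655 − 1.643628 = -0.502973
N(d₁) = 0.872993,  N(d₂) = 0.307492,  e^(−rT) = 0.677574
E₀ = V₀·N(d₁) − D·e^(−rT)·N(d₂)
   = 107.6922·0.872993 − 94.1093·0.677574·0.307492 = 74.407032
B₀ = V₀ − E₀ = 107.6922 − 74.407032 = 33.285168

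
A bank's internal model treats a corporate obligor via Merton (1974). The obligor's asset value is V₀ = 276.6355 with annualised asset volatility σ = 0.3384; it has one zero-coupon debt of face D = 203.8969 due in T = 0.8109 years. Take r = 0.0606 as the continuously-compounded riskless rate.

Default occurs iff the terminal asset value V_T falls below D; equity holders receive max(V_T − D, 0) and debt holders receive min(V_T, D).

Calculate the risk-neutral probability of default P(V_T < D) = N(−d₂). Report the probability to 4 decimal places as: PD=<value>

PD=0.1562

With assets at 276.6355 and a single debt payment of 203.8969 at 0.8109 years:
d₁ = [ln(V₀/D) + (r + σ²/2)T] / (σ√T)
   = [ln(276.6355/203.8969) + (0.0606 + 0.5·0.3384²)·0.8109] / (0.3384·√0.8109)
   = [0.305086 + 0.095570] / 0.304729 = 1.314796
d₂ = d₁ − σ√T = 1.314796 − 0.304729 = 1.010067
risk-neutral PD = N(−d₂) = N(-1.010067) = 0.156232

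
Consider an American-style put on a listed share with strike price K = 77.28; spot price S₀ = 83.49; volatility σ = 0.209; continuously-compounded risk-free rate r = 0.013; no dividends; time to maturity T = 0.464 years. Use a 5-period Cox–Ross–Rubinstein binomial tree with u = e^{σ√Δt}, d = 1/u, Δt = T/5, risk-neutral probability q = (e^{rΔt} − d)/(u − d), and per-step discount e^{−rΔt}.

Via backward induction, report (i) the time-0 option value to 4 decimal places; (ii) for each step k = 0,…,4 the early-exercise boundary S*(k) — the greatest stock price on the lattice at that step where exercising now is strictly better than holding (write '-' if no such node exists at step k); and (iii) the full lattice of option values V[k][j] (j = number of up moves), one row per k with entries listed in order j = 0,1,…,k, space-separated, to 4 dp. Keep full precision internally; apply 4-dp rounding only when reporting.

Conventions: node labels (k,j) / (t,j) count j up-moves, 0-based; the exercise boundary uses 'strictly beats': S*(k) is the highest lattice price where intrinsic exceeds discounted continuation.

price = 1.8946
boundary = - - - - 64.7190
tree:
1.8946
3.2155 0.5438
5.3093 1.0750 0.0000
8.4249 2.1253 0.0000 0.0000
12.5610 4.2016 0.0000 0.0000 0.0000
16.5531 8.3064 0.0000 0.0000 0.0000 0.0000

Δt=0.09280  u=1.06574  d=0.93832  q=0.49356  discount=0.99879
step 5 (expiry): payoffs max(K−S,0) = 16.5531 8.3064 0.0000 0.0000 0.0000 0.0000
step 4: (k=4,j=0): S=64.7190, K−S=12.5610, hold=12.4678 ⇒ V=12.5610 exercise | (k=4,j=1): S=73.5078, K−S=3.7722, hold=4.2016 ⇒ V=4.2016 continue | (k=4,j=2): S=83.4900, K−S=0.0000, hold=0.0000 ⇒ V=0.0000 continue | (k=4,j=3): S=94.8278, K−S=0.0000, hold=0.0000 ⇒ V=0.0000 continue | (k=4,j=4): S=107.7052, K−S=0.0000, hold=0.0000 ⇒ V=0.0000 continue  boundary S*=64.7190
step 3: (k=3,j=0): S=68.9736, K−S=8.3064, hold=8.4249 ⇒ V=8.4249 continue | (k=3,j=1): S=78.3401, K−S=0.0000, hold=2.1253 ⇒ V=2.1253 continue | (k=3,j=2): S=88.9785, K−S=0.0000, hold=0.0000 ⇒ V=0.0000 continue | (k=3,j=3): S=101.0616, K−S=0.0000, hold=0.0000 ⇒ V=0.0000 continue  boundary S*=-
step 2: (k=2,j=0): S=73.5078, K−S=3.7722, hold=5.3093 ⇒ V=5.3093 continue | (k=2,j=1): S=83.4900, K−S=0.0000, hold=1.0750 ⇒ V=1.0750 continue | (k=2,j=2): S=94.8278, K−S=0.0000, hold=0.0000 ⇒ V=0.0000 continue  boundary S*=-
step 1: (k=1,j=0): S=78.3401, K−S=0.0000, hold=3.2155 ⇒ V=3.2155 continue | (k=1,j=1): S=88.9785, K−S=0.0000, hold=0.5438 ⇒ V=0.5438 continue  boundary S*=-
step 0: (k=0,j=0): S=83.4900, K−S=0.0000, hold=1.8946 ⇒ V=1.8946 continue  boundary S*=-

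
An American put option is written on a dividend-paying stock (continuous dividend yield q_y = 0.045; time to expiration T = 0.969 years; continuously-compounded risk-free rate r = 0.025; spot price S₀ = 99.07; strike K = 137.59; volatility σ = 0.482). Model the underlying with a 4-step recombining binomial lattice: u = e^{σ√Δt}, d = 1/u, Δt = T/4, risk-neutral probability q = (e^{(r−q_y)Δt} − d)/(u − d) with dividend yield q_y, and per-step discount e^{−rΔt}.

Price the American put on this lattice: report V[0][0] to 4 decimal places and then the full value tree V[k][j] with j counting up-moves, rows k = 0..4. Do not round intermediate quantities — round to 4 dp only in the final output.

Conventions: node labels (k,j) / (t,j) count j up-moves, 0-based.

price = 47.3838
tree:
47.3838
61.3644 29.5854
75.9472 42.9677 12.3265
88.9658 59.4595 21.7903 0.0000
99.2349 75.9472 38.5200 0.0000 0.0000

Δt=0.24225  u=1.26774  d=0.78881  q=0.43088  discount=0.99396
step 4 (expiry): payoffs max(K−S,0) = 99.2349 75.9472 38.5200 0.0000 0.0000
k=3: (k=3,j=0): S=48.6242, K−S=88.9658, hold=88.6622 ⇒ V=88.9658 exercise | (k=3,j=1): S=78.1470, K−S=59.4430, hold=59.4595 ⇒ V=59.4595 continue | (k=3,j=2): S=125.5949, K−S=11.9951, hold=21.7903 ⇒ V=21.7903 continue | (k=3,j=3): S=201.8514, K−S=0.0000, hold=0.0000 ⇒ V=0.0000 continue
k=2: (k=2,j=0): S=61.6428, K−S=75.9472, hold=75.7918 ⇒ V=75.9472 exercise | (k=2,j=1): S=99.0700, K−S=38.5200, hold=42.9677 ⇒ V=42.9677 continue | (k=2,j=2): S=159.2216, K−S=0.0000, hold=12.3265 ⇒ V=12.3265 continue
k=1: (k=1,j=0): S=78.1470, K−S=59.4430, hold=61.3644 ⇒ V=61.3644 continue | (k=1,j=1): S=125.5949, K−S=11.9951, hold=29.5854 ⇒ V=29.5854 continue
k=0: (k=0,j=0): S=99.0700, K−S=38.5200, hold=47.3838 ⇒ V=47.3838 continue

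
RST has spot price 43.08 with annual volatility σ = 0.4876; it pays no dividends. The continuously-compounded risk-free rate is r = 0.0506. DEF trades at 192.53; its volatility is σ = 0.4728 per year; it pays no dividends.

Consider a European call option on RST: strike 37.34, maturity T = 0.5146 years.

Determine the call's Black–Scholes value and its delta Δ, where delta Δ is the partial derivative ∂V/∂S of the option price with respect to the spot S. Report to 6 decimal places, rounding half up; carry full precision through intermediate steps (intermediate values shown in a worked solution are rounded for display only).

σ√T = 0.4876·√0.5146 = 0.349783
d₁ = (ln(S/K) + (r+σ²/2)T) / (σ√T) = (ln(43.08/37.34) + (0.0506+0.4876²/2)·0.5146) / 0.349783 = (0.142994 + 0.087213) / 0.349783 = 0.658141
d₂ = d₁ − σ√T = 0.658141 − 0.349783 = 0.308358
e^{−rT} = 0.974297
N(d₁) = 0.744776,  N(d₂) = 0.621095
Call price V = S·N(d₁) − K·e^{−rT}·N(d₂) = 32.084962 − 22.595603 = 9.489359
Δ = N(d₁) = 0.744776

price = 9.489359
Δ = 0.744776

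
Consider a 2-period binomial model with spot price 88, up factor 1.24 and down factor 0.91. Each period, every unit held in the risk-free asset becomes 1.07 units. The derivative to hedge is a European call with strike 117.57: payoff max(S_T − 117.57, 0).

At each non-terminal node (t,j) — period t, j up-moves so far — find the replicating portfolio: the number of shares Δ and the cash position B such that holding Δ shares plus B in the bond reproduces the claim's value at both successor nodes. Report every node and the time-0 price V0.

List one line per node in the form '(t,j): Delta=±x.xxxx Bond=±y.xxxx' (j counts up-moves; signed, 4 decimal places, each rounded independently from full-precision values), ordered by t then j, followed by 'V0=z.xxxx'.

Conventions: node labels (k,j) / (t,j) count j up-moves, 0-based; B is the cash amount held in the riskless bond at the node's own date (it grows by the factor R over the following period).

(0,0): Delta=0.2768 Bond=-20.7152
(1,0): Delta=0.0000 Bond=0.0000
(1,1): Delta=0.4926 Bond=-45.7160
V0=3.6422

Arbitrage-free pricing uses the up-move probability p* = (R−d)/(u−d) = 0.4848, discounting each step at R = 1.07.
Expiry values: V(2,0)=0.0000, V(2,1)=0.0000, V(2,2)=17.7388
(1,0): S=80.0800. Δ = (V_up−V_dn)/(S_up−S_dn) = (0.0000−0.0000)/(99.2992−72.8728) = 0.0000. V = [p*·0.0000 + (1−p*)·0.0000]/1.07 = 0.0000. B = V − Δ·S = 0.0000.
(1,1): S=109.1200. Δ = (V_up−V_dn)/(S_up−S_dn) = (17.7388−0.0000)/(135.3088−99.2992) = 0.4926. V = [p*·17.7388 + (1−p*)·0.0000]/1.07 = 8.0380. B = V − Δ·S = -45.7160.
(0,0): S=88.0000. Δ = (V_up−V_dn)/(S_up−S_dn) = (8.0380−0.0000)/(109.1200−80.0800) = 0.2768. V = [p*·8.0380 + (1−p*)·0.0000]/1.07 = 3.6422. B = V − Δ·S = -20.7152.
Sanity check at the root: Δ(0,0)·S0 + B(0,0) reproduces V0 = 3.6422.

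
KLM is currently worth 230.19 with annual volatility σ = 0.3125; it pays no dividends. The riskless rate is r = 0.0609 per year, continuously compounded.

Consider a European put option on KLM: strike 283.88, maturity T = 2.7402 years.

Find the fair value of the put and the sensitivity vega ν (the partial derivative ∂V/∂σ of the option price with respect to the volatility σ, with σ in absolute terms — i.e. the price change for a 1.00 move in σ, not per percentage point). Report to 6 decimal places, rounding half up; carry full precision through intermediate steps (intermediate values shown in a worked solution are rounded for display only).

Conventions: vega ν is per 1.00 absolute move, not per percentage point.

price = 53.196380
ν = 149.679863

σ√T = 0.3125·√2.7402 = 0.517298
d₁ = (ln(S/K) + (r+σ²/2)T) / (σ√T) = (ln(230.19/283.88) + (0.0609+0.3125²/2)·2.7402) / 0.517298 = (-0.209647 + 0.300677) / 0.517298 = 0.175973
d₂ = d₁ − σ√T = 0.175973 − 0.517298 = -0.341326
e^{−rT} = 0.846303
N(−d₁) = 0.430158,  N(−d₂) = 0.633571
Put price V = K·e^{−rT}·N(−d₂) − S·N(−d₁) = 152.214371 − 99.017991 = 53.196380
φ(d₁) = (1/√(2π))·e^{−d₁²/2} = 0.392813
ν = S·φ(d₁)·√T = 149.679863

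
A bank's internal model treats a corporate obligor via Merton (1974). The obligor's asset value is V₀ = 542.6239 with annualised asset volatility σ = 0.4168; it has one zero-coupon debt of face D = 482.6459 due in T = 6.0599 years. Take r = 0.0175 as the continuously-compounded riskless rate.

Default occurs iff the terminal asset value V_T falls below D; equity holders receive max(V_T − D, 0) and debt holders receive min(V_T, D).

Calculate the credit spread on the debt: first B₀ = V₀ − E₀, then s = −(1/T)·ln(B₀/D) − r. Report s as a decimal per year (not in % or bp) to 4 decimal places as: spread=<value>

Equity is a call on the firm's assets struck at D = 482.6459:
d₁ = [ln(V₀/D) + (r + σ²/2)T] / (σ√T)
   = [ln(542.6239/482.6459) + (0.0175 + 0.5·0.4168²)·6.0599] / (0.4168·√6.0599)
   = [0.117133 + 0.632418] / 1.026031 = 0.730535
d₂ = d₁ − σ√T = 0.730535 − 1.026031 = -0.295496
N(d₁) = 0.767468,  N(d₂) = 0.383807,  e^(−rT) = 0.899381
E₀ = V₀·N(d₁) − D·e^(−rT)·N(d₂)
   = 542.6239·0.767468 − 482.6459·0.899381·0.383807 = 249.842484
B₀ = V₀ − E₀ = 542.6239 − 249.842484 = 292.781416
spread = −(1/T)·ln(B₀/D) − r = −(1/6.0599)·ln(292.781416/482.6459) − 0.0175 = 0.06498601

spread=0.0650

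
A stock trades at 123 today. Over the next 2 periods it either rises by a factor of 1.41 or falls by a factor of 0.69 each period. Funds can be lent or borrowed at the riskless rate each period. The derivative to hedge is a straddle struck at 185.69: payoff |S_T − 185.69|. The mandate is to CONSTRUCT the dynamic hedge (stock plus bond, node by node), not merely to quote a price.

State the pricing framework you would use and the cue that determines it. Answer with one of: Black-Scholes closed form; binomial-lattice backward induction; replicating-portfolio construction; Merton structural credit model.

Key observation: the deliverable is the dynamic trading strategy on the 2-step tree (spot 123, moves 1.41 and 0.69), so the valuation must go through the node-by-node replicating-portfolio solve.

framework: replicating-portfolio construction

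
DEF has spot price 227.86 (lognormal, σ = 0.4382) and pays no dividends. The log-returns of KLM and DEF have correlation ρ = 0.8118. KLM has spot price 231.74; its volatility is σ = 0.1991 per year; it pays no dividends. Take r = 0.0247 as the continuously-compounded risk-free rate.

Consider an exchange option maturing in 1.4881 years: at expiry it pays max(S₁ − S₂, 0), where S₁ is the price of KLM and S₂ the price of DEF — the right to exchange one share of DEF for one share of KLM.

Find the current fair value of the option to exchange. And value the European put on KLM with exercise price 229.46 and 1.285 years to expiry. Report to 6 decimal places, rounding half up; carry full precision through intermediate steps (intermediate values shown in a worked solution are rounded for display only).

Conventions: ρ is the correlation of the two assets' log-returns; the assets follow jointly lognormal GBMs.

exchange price = 35.340675
price(KLM put K=229.46) = 16.017201

σ_eff = √(σ₁² + σ₂² − 2ρσ₁σ₂) = √(0.1991² + 0.4382² − 2·0.8118·0.1991·0.4382) = 0.300013
d₁ = (ln(S₁/S₂) + (q₂ − q₁ + σ_eff²/2)T) / (σ_eff√T) = (ln(231.74/227.86) + (0.0 − 0.0 + 0.045004)·1.4881) / 0.365980 = 0.229125
d₂ = d₁ − σ_eff√T = 0.229125 − 0.365980 = -0.136854
N(d₁) = 0.590614,  N(d₂) = 0.445573
V = S₁·e^{−q₁T}·N(d₁) − S₂·e^{−q₂T}·N(d₂) = 136.868939 − 101.528264 = 35.340675
[vanilla: KLM put K=229.46]
σ√T = 0.1991·√1.285 = 0.225695
d₁ = (ln(S/K) + (r+σ²/2)T) / (σ√T) = (ln(231.74/229.46) + (0.0247+0.1991²/2)·1.285) / 0.225695 = (0.009887 + 0.057209) / 0.225695 = 0.297286
d₂ = d₁ − σ√T = 0.297286 − 0.225695 = 0.071590
e^{−rT} = 0.968759
N(−d₁) = 0.383124,  N(−d₂) = 0.471464
price = K·e^{−rT}·N(−d₂) − S·N(−d₁) = 104.802395 − 88.785195 = 16.017201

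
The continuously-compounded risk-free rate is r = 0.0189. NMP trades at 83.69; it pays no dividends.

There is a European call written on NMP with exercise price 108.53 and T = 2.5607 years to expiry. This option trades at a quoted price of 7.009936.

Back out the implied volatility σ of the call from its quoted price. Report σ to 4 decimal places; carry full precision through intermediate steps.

At σ = 0.2509 the Black–Scholes value reproduces the quote:
σ√T = 0.2509·√2.5607 = 0.401495
d₁ = (ln(S/K) + (r+σ²/2)T) / (σ√T) = (ln(83.69/108.53) + (0.0189+0.2509²/2)·2.5607) / 0.401495 = (-0.259907 + 0.128996) / 0.401495 = -0.326059
d₂ = d₁ − σ√T = -0.326059 − 0.401495 = -0.727553
e^{−rT} = 0.952755
N(d₁) = 0.372190,  N(d₂) = 0.233443
V = S·N(d₁) − K·e^{−rT}·N(d₂) = 31.148584 − 24.138648 = 7.009936 (the observed quote) — the price is monotone increasing in volatility, hence this σ is the only solution

sigma = 0.2509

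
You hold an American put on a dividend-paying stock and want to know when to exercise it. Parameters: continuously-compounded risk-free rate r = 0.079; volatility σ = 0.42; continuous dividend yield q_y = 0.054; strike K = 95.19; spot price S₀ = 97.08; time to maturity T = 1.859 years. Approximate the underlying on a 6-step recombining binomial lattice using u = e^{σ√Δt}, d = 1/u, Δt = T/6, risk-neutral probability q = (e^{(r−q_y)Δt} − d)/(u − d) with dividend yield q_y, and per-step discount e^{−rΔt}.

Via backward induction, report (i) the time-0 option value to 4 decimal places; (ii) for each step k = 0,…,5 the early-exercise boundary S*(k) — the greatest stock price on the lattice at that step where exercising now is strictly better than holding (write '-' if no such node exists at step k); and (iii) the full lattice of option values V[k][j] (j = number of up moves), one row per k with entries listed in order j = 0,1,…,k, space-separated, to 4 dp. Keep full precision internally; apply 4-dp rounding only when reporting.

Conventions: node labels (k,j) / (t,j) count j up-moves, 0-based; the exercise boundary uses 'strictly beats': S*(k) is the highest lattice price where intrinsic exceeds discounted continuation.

price = 17.0114
boundary = - - - 48.1435 60.8231 76.8421
tree:
17.0114
24.8110 8.7120
34.9331 14.1884 2.7100
47.0465 22.5039 5.1268 0.0000
57.0828 34.3669 9.6988 0.0000 0.0000
65.0269 47.0465 18.3479 0.0000 0.0000 0.0000
71.3149 57.0828 34.3669 0.0000 0.0000 0.0000 0.0000

params: Δt=0.30983 u=1.26337 d=0.79153 q=0.45830 e^(-rΔt)=0.97582
t_6 payoffs: 71.3149 57.0828 34.3669 0.0000 0.0000 0.0000 0.0000
t_5: node(5,0) S=30.1631 payoff=65.0269 vs cont=63.2257 → 65.0269 [stop]  node(5,1) S=48.1435 payoff=47.0465 vs cont=45.5436 → 47.0465 [stop]  node(5,2) S=76.8421 payoff=18.3479 vs cont=18.1665 → 18.3479 [stop]  node(5,3) S=122.6480 payoff=0.0000 vs cont=0.0000 → 0.0000 [wait]  node(5,4) S=195.7592 payoff=0.0000 vs cont=0.0000 → 0.0000 [wait]  node(5,5) S=312.4522 payoff=0.0000 vs cont=0.0000 → 0.0000 [wait]  ⇒ S*(5)=76.8421
t_4: node(4,0) S=38.1072 payoff=57.0828 vs cont=55.4134 → 57.0828 [stop]  node(4,1) S=60.8231 payoff=34.3669 vs cont=33.0744 → 34.3669 [stop]  node(4,2) S=97.0800 payoff=0.0000 vs cont=9.6988 → 9.6988 [wait]  node(4,3) S=154.9499 payoff=0.0000 vs cont=0.0000 → 0.0000 [wait]  node(4,4) S=247.3164 payoff=0.0000 vs cont=0.0000 → 0.0000 [wait]  ⇒ S*(4)=60.8231
t_3: node(3,0) S=48.1435 payoff=47.0465 vs cont=45.5436 → 47.0465 [stop]  node(3,1) S=76.8421 payoff=18.3479 vs cont=22.5039 → 22.5039 [wait]  node(3,2) S=122.6480 payoff=0.0000 vs cont=5.1268 → 5.1268 [wait]  node(3,3) S=195.7592 payoff=0.0000 vs cont=0.0000 → 0.0000 [wait]  ⇒ S*(3)=48.1435
t_2: node(2,0) S=60.8231 payoff=34.3669 vs cont=34.9331 → 34.9331 [wait]  node(2,1) S=97.0800 payoff=0.0000 vs cont=14.1884 → 14.1884 [wait]  node(2,2) S=154.9499 payoff=0.0000 vs cont=2.7100 → 2.7100 [wait]  ⇒ S*(2)=-
t_1: node(1,0) S=76.8421 payoff=18.3479 vs cont=24.8110 → 24.8110 [wait]  node(1,1) S=122.6480 payoff=0.0000 vs cont=8.7120 → 8.7120 [wait]  ⇒ S*(1)=-
t_0: node(0,0) S=97.0800 payoff=0.0000 vs cont=17.0114 → 17.0114 [wait]  ⇒ S*(0)=-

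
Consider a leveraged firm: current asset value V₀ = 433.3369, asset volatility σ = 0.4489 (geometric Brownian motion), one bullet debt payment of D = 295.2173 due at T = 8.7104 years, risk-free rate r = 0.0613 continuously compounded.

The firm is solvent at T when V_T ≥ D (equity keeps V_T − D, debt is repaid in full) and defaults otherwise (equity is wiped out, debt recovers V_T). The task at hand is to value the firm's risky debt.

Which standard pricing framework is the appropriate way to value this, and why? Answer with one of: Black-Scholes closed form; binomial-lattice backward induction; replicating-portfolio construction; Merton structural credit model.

framework: Merton structural credit model

Key observation: assets follow a GBM and default happens iff V_T < 295.2173; valuing claims on that split (equity as a call, risky debt as the residual) is the structural model's definition.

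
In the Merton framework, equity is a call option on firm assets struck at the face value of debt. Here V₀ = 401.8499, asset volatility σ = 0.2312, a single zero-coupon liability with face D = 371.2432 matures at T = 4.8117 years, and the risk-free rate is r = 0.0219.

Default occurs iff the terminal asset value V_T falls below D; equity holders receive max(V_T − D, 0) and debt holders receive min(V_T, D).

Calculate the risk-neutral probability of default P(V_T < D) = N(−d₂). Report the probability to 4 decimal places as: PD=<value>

With assets at 401.8499 and a single debt payment of 371.2432 at 4.8117 years:
d₁ = [ln(V₀/D) + (r + σ²/2)T] / (σ√T)
   = [ln(401.8499/371.2432) + (0.0219 + 0.5·0.2312²)·4.8117] / (0.2312·√4.8117)
   = [0.079221 + 0.233977] / 0.507151 = 0.617565
d₂ = d₁ − σ√T = 0.617565 − 0.507151 = 0.110414
risk-neutral PD = N(−d₂) = N(-0.110414) = 0.456041

PD=0.4560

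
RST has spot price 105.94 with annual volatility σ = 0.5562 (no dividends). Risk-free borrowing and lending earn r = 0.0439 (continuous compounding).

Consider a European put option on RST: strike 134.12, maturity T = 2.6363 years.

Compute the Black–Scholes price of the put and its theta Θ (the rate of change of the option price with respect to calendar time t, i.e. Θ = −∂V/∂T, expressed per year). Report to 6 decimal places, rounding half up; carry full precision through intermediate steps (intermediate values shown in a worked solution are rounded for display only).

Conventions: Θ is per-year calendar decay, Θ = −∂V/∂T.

σ√T = 0.5562·√2.6363 = 0.903085
d₁ = (ln(S/K) + (r+σ²/2)T) / (σ√T) = (ln(105.94/134.12) + (0.0439+0.5562²/2)·2.6363) / 0.903085 = (-0.235862 + 0.523514) / 0.903085 = 0.318522
d₂ = d₁ − σ√T = 0.318522 − 0.903085 = -0.584562
e^{−rT} = 0.890713
N(−d₁) = 0.375044,  N(−d₂) = 0.720579
Put price V = K·e^{−rT}·N(−d₂) − S·N(−d₁) = 86.082070 − 39.732211 = 46.349859
φ(d₁) = (1/√(2π))·e^{−d₁²/2} = 0.379209
Θ = −S·φ(d₁)·σ/(2√T) + r·K·e^{−rT}·N(−d₂) = −6.880859 + 3.779003 = -3.101856

price = 46.349859
Θ = -3.101856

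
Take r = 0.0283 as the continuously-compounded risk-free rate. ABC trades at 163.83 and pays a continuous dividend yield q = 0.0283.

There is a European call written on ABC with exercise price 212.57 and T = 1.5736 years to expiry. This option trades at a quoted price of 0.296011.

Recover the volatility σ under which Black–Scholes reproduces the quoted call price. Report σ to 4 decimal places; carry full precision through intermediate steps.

sigma = 0.1110

At σ = 0.1110 the Black–Scholes value reproduces the quote:
σ√T = 0.111·√1.5736 = 0.139242
d₁ = (ln(S/K) + (r−q+σ²/2)T) / (σ√T) = (ln(163.83/212.57) + (0.0283−0.0283+0.111²/2)·1.5736) / 0.139242 = (-0.260442 + 0.009694) / 0.139242 = -1.800807
d₂ = d₁ − σ√T = -1.800807 − 0.139242 = -1.940049
e^{−rT} = 0.956444
e^{−qT} = 0.956444
N(d₁) = 0.035867,  N(d₂) = 0.026187
V = S·e^{−qT}·N(d₁) − K·e^{−rT}·N(d₂) = 5.620101 − 5.324090 = 0.296011 (matching the quote); vega is positive throughout, so no other σ reproduces this price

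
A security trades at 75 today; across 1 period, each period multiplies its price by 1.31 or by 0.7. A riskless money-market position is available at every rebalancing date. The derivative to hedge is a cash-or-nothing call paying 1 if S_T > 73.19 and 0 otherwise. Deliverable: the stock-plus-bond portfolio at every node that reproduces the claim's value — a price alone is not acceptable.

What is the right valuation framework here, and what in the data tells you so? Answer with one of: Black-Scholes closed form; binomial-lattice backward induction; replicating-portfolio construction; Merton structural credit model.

Key observation: what is demanded is not a single number but the (Δ, B) position at each node of the 1.31/0.7 tree starting at 75; constructing those positions is the replicating-portfolio method.

framework: replicating-portfolio construction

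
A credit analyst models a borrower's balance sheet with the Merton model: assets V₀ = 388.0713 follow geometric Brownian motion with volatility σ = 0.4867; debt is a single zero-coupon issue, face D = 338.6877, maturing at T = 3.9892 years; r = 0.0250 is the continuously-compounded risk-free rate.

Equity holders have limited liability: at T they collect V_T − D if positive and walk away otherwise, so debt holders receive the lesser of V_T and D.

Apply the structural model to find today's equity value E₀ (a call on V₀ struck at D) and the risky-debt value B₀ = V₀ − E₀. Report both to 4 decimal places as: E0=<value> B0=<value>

E0=173.8175 B0=214.2538

Equity is a call on the firm's assets struck at D = 338.6877:
d₁ = [ln(V₀/D) + (r + σ²/2)T] / (σ√T)
   = [ln(388.0713/338.6877) + (0.0250 + 0.5·0.4867²)·3.9892] / (0.4867·√3.9892)
   = [0.136111 + 0.572205] / 0.972085 = 0.728656
d₂ = d₁ − σ√T = 0.728656 − 0.972085 = -0.243429
N(d₁) = 0.766894,  N(d₂) = 0.403836,  e^(−rT) = 0.905082
E₀ = V₀·N(d₁) − D·e^(−rT)·N(d₂)
   = 388.0713·0.766894 − 338.6877·0.905082·0.403836 = 173.817455
B₀ = V₀ − E₀ = 388.0713 − 173.817455 = 214.253845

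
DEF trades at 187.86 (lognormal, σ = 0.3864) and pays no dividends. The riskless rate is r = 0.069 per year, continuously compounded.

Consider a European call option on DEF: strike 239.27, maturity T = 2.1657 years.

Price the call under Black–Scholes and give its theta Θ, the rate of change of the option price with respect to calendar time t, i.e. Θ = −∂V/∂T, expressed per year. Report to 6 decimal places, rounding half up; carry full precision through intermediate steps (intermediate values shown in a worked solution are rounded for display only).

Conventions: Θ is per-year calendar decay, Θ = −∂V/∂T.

σ√T = 0.3864·√2.1657 = 0.568639
d₁ = (ln(S/K) + (r+σ²/2)T) / (σ√T) = (ln(187.86/239.27) + (0.069+0.3864²/2)·2.1657) / 0.568639 = (-0.241896 + 0.311108) / 0.568639 = 0.121716
d₂ = d₁ − σ√T = 0.121716 − 0.568639 = -0.446922
e^{−rT} = 0.861196
N(d₁) = 0.548438,  N(d₂) = 0.327466
Call price V = S·N(d₁) − K·e^{−rT}·N(d₂) = 103.029588 − 67.477018 = 35.552570
φ(d₁) = (1/√(2π))·e^{−d₁²/2} = 0.395998
Θ = −S·φ(d₁)·σ/(2√T) − r·K·e^{−rT}·N(d₂) = −9.766419 − 4.655914 = -14.422333

price = 35.552570
Θ = -14.422333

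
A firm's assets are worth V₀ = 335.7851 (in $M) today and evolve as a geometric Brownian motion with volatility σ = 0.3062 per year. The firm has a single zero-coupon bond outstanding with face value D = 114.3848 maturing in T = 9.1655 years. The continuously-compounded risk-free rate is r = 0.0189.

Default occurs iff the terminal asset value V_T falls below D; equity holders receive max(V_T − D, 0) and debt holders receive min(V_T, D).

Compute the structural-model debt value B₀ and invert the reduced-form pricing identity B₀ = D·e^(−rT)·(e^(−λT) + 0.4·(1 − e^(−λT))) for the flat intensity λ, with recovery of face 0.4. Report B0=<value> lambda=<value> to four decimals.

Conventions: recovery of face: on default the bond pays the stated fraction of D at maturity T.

B0=89.8499 lambda=0.0127

Apply the equity-as-call identities (strike 114.3848, horizon 9.1655 years):
d₁ = [ln(V₀/D) + (r + σ²/2)T] / (σ√T)
   = [ln(335.7851/114.3848) + (0.0189 + 0.5·0.3062²)·9.1655] / (0.3062·√9.1655)
   = [1.076903 + 0.602899] / 0.927008 = 1.812070
d₂ = d₁ − σ√T = 1.812070 − 0.927008 = 0.885063
N(d₁) = 0.965012,  N(d₂) = 0.811939,  e^(−rT) = 0.840946
E₀ = V₀·N(d₁) − D·e^(−rT)·N(d₂)
   = 335.7851·0.965012 − 114.3848·0.840946·0.811939 = 245.935228
B₀ = V₀ − E₀ = 335.7851 − 245.935228 = 89.849872
e^(−λT) = (B₀·e^(rT)/D − 0.4)/(1 − 0.4) = (89.8499·1.189137/114.3848 − 0.4)/0.6 = 0.89012312
λ = −ln(0.89012312)/9.1655 = 0.012699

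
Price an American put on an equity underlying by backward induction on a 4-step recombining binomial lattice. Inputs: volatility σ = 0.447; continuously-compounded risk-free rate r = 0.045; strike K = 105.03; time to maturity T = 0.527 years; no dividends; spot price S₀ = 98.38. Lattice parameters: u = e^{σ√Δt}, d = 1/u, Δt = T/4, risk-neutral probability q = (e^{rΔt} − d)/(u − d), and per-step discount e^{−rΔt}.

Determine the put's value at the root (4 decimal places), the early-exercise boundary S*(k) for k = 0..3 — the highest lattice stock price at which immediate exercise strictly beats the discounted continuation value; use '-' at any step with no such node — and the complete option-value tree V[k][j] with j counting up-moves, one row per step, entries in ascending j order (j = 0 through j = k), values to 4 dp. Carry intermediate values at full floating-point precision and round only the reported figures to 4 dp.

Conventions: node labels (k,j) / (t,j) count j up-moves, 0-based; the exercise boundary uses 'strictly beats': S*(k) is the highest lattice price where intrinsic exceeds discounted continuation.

params: Δt=0.13175 u=1.17615 d=0.85023 q=0.47777 e^(-rΔt)=0.99409
t_4 payoffs: 53.6196 33.9121 6.6500 0.0000 0.0000
t_3: node(3,0) S=60.4665 payoff=44.5635 vs cont=43.9426 → 44.5635 [stop]  node(3,1) S=83.6456 payoff=21.3844 vs cont=20.7636 → 21.3844 [stop]  node(3,2) S=115.7100 payoff=0.0000 vs cont=3.4523 → 3.4523 [wait]  node(3,3) S=160.0659 payoff=0.0000 vs cont=0.0000 → 0.0000 [wait]  ⇒ S*(3)=83.6456
t_2: node(2,0) S=71.1179 payoff=33.9121 vs cont=33.2913 → 33.9121 [stop]  node(2,1) S=98.3800 payoff=6.6500 vs cont=12.7412 → 12.7412 [wait]  node(2,2) S=136.0927 payoff=0.0000 vs cont=1.7922 → 1.7922 [wait]  ⇒ S*(2)=71.1179
t_1: node(1,0) S=83.6456 payoff=21.3844 vs cont=23.6566 → 23.6566 [wait]  node(1,1) S=115.7100 payoff=0.0000 vs cont=7.4657 → 7.4657 [wait]  ⇒ S*(1)=-
t_0: node(0,0) S=98.3800 payoff=6.6500 vs cont=15.8270 → 15.8270 [wait]  ⇒ S*(0)=-

price = 15.8270
boundary = - - 71.1179 83.6456
tree:
15.8270
23.6566 7.4657
33.9121 12.7412 1.7922
44.5635 21.3844 3.4523 0.0000
53.6196 33.9121 6.6500 0.0000 0.0000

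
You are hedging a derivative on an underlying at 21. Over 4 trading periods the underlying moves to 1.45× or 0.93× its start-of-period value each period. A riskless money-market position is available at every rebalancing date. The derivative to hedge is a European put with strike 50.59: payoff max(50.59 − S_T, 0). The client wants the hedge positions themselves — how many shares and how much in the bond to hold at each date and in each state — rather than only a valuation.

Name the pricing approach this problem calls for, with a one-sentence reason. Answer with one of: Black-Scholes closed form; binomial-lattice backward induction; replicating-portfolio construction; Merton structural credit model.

Key observation: what is demanded is not a single number but the (Δ, B) position at each node of the 1.45/0.93 tree starting at 21; constructing those positions is the replicating-portfolio method.

framework: replicating-portfolio construction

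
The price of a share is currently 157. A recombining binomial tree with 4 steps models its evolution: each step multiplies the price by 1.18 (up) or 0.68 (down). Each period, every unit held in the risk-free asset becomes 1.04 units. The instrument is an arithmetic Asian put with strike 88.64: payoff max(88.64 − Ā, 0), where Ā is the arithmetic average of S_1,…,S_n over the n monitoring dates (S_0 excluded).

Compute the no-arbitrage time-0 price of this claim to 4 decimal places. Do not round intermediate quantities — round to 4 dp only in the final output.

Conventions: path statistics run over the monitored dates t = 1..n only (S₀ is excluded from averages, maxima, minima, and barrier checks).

Under the martingale measure an up-move has probability p* = 0.7200; value the claim as the probability-weighted average of per-path payoffs, discounted 4 periods at R = 1.04.
Enumerate all 2^4 = 16 price paths (U = up ×1.18, D = down ×0.68); each path with k up-moves has probability p*^k·(1−p*)^(4−k).
DDDD: Ā=65.5728, payoff=23.0672, prob=0.006147
UDDD: Ā=113.7882, payoff=0.0000, prob=0.015805
DUDD: Ā=94.1632, payoff=0.0000, prob=0.015805
UUDD: Ā=163.4008, payoff=0.0000, prob=0.040643
DDUD: Ā=80.8182, payoff=7.8218, prob=0.015805
UDUD: Ā=140.2433, payoff=0.0000, prob=0.040643
DUUD: Ā=120.6183, payoff=0.0000, prob=0.040643
UUUD: Ā=209.3082, payoff=0.0000, prob=0.104509
DDDU: Ā=71.7436, payoff=16.8964, prob=0.015805
UDDU: Ā=124.4962, payoff=0.0000, prob=0.040643
DUDU: Ā=104.8712, payoff=0.0000, prob=0.040643
UUDU: Ā=181.9824, payoff=0.0000, prob=0.104509
DDUU: Ā=91.5262, payoff=0.0000, prob=0.040643
UDUU: Ā=158.8249, payoff=0.0000, prob=0.104509
DUUU: Ā=139.1999, payoff=0.0000, prob=0.104509
UUUU: Ā=241.5527, payoff=0.0000, prob=0.268739
Price = Σ prob·payoff / R^4 = 0.532466 / 1.169859 = 0.4552

price = 0.4552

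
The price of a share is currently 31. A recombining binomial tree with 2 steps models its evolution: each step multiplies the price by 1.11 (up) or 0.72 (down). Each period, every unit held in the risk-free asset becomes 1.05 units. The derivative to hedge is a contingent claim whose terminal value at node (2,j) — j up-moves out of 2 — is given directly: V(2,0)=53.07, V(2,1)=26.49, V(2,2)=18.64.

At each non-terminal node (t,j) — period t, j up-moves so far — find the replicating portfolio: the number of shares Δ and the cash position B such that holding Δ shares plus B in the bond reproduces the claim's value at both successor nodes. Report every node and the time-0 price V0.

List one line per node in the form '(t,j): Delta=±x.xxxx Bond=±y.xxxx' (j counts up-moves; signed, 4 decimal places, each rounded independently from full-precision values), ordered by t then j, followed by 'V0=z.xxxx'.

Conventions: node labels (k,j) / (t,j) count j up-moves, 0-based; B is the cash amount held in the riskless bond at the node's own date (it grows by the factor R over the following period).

(0,0): Delta=-0.8454 Bond=45.7064
(1,0): Delta=-3.0535 Bond=97.2769
(1,1): Delta=-0.5850 Bond=39.0308
V0=19.5000

The replicating-portfolio and risk-neutral prices coincide; use p* = (1.05−0.72)/(1.11−0.72) = 0.8462 for the latter.
Terminal payoffs: V(2,0)=53.0700, V(2,1)=26.4900, V(2,2)=18.6400
(1,0): S=22.3200. Δ = (V_up−V_dn)/(S_up−S_dn) = (26.4900−53.0700)/(24.7752−16.0704) = -3.0535. V = [p*·26.4900 + (1−p*)·53.0700]/1.05 = 29.1231. B = V − Δ·S = 97.2769.
(1,1): S=34.4100. Δ = (V_up−V_dn)/(S_up−S_dn) = (18.6400−26.4900)/(38.1951−24.7752) = -0.5850. V = [p*·18.6400 + (1−p*)·26.4900]/1.05 = 18.9026. B = V − Δ·S = 39.0308.
(0,0): S=31.0000. Δ = (V_up−V_dn)/(S_up−S_dn) = (18.9026−29.1231)/(34.4100−22.3200) = -0.8454. V = [p*·18.9026 + (1−p*)·29.1231]/1.05 = 19.5000. B = V − Δ·S = 45.7064.
Check: Δ(0,0)·S0 + B(0,0) = 19.5000 = V0.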